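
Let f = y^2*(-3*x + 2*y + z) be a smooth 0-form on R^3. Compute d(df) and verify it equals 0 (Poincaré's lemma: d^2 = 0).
d(df) = 0

Step 1: df = sum_i (∂f/∂x_i) dx_i = (-3*y^2) dx + (2*y*(-3*x + 3*y + z)) dy + (y^2) dz.
Step 2: Apply d again. Using the 1-form formula, the coefficient of dx ∧ dy in d(df) is ∂^2 f/∂x ∂y - ∂^2 f/∂y ∂x = (-6*y) - (-6*y) = 0 (equality of mixed partials for smooth f).
Similarly for dx ∧ dz and dy ∧ dz — all coefficients vanish. So d(df) = 0.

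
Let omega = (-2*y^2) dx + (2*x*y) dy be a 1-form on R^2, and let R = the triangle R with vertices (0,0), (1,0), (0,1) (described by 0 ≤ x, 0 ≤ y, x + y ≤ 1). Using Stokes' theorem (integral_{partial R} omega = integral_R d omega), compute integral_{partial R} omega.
integral_(partial R) omega = 1

Stokes: integral_partial_R omega = integral_R d omega with d omega = (∂Q/∂x - ∂P/∂y) dx ∧ dy.
  ∂Q/∂x = 2*y
  ∂P/∂y = -4*y
  integrand = ∂Q/∂x - ∂P/∂y = 6*y.
Integrating over R: integral_0^1 integral_0^{1-x} (6*y) dy dx = 1.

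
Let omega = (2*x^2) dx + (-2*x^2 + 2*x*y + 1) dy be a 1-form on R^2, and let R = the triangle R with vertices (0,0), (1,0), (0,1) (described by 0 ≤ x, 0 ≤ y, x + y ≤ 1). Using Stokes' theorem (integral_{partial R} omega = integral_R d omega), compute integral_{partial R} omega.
integral_(partial R) omega = -1/3

Stokes: integral_partial_R omega = integral_R d omega with d omega = (∂Q/∂x - ∂P/∂y) dx ∧ dy.
  ∂Q/∂x = -4*x + 2*y
  ∂P/∂y = 0
  integrand = ∂Q/∂x - ∂P/∂y = -4*x + 2*y.
Integrating over R: integral_0^1 integral_0^{1-x} (-4*x + 2*y) dy dx = -1/3.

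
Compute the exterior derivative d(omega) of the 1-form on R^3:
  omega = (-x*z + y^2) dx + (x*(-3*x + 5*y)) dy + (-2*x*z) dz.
d(omega) = (-6*x + 3*y) dx ∧ dy + (x - 2*z) dx ∧ dz

For a 1-form omega = sum_i f_i dx_i, the exterior derivative is
  d(omega) = sum_{i < j} (∂f_j/∂x_i - ∂f_i/∂x_j) dx_i ∧ dx_j.
  coefficient of dx ∧ dy: ∂f_2/∂x - ∂f_1/∂y = ∂(x*(-3*x + 5*y))/∂x - ∂(-x*z + y^2)/∂y = -6*x + 3*y
  coefficient of dx ∧ dz: ∂f_3/∂x - ∂f_1/∂z = ∂(-2*x*z)/∂x - ∂(-x*z + y^2)/∂z = x - 2*z
Assembling: d(omega) = (-6*x + 3*y) dx ∧ dy + (x - 2*z) dx ∧ dz.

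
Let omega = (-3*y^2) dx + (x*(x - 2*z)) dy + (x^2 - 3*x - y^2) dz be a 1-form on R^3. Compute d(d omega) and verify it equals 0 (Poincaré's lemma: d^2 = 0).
d(d omega) = 0

Step 1: d omega = sum_{i<j} (∂f_j/∂x_i - ∂f_i/∂x_j) dx_i ∧ dx_j:
  coeff of dx ∧ dy: 2*x + 6*y - 2*z
  coeff of dx ∧ dz: 2*x - 3
  coeff of dy ∧ dz: 2*x - 2*y
Step 2: Apply d again to each 2-form coefficient. The only possible 3-form in R^3 is dx ∧ dy ∧ dz, with coefficient
  ∂(coeff of dy∧dz)/∂x - ∂(coeff of dx∧dz)/∂y + ∂(coeff of dx∧dy)/∂z
  = ∂/∂x (2*x - 2*y) - ∂/∂y (2*x - 3) + ∂/∂z (2*x + 6*y - 2*z).
Each of these terms simplifies to sums of mixed partials that cancel in pairs. The result is 0 (by equality of mixed partials for smooth functions — Schwarz / Clairaut).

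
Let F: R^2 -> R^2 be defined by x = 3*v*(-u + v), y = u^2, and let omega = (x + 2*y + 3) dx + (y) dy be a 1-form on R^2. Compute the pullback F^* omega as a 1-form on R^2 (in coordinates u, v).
F^* omega = (2*u^3 - 6*u^2*v + 9*u*v^2 - 9*v^3 - 9*v) du + (-6*u^3 + 21*u^2*v - 27*u*v^2 - 9*u + 18*v^3 + 18*v) dv

Using F^*(f dg) = (f ∘ F) d(g ∘ F), substitute each coordinate x_i by F_i(u, v) in f_i, and replace dx_i by d F_i = (∂F_i/∂u) du + (∂F_i/∂v) dv.
  For the x component: f_1(F) = 2*u^2 - 3*u*v + 3*v^2 + 3; d F_1 = (-3*v) du + (-3*u + 6*v) dv
  For the y component: f_2(F) = u^2; d F_2 = (2*u) du + (0) dv
Combining and collecting du, dv coefficients:
  coeff of du: 2*u^3 - 6*u^2*v + 9*u*v^2 - 9*v^3 - 9*v
  coeff of dv: -6*u^3 + 21*u^2*v - 27*u*v^2 - 9*u + 18*v^3 + 18*v
F^* omega = (2*u^3 - 6*u^2*v + 9*u*v^2 - 9*v^3 - 9*v) du + (-6*u^3 + 21*u^2*v - 27*u*v^2 - 9*u + 18*v^3 + 18*v) dv.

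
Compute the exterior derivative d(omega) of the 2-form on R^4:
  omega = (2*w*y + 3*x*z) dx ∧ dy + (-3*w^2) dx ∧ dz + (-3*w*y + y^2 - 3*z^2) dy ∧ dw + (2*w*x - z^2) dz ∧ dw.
d(omega) = (3*x) dx ∧ dy ∧ dz + (2*y) dx ∧ dy ∧ dw + (-4*w) dx ∧ dz ∧ dw + (6*z) dy ∧ dz ∧ dw

For a 2-form omega = sum_{i<j} g_{ij} dx_i ∧ dx_j, the exterior derivative is
  d(omega) = sum_{i<j} d(g_{ij}) ∧ dx_i ∧ dx_j = sum_{i<j, k} (∂g_{ij}/∂x_k) dx_k ∧ dx_i ∧ dx_j.
Expand each term, using dx_k ∧ dx_i ∧ dx_j = sgn(permutation) dx_{(a)} ∧ dx_{(b)} ∧ dx_{(c)} with (a < b < c) sorted:
  d(2*w*y + 3*x*z) includes (∂/∂z)(2*w*y + 3*x*z) dz = (3*x) dz, which multiplied by dx ∧ dy gives (3*x) dx ∧ dy ∧ dz
  d(2*w*y + 3*x*z) includes (∂/∂w)(2*w*y + 3*x*z) dw = (2*y) dw, which multiplied by dx ∧ dy gives (2*y) dx ∧ dy ∧ dw
  d(-3*w^2) includes (∂/∂w)(-3*w^2) dw = (-6*w) dw, which multiplied by dx ∧ dz gives (-6*w) dx ∧ dz ∧ dw
  d(-3*w*y + y^2 - 3*z^2) includes (∂/∂z)(-3*w*y + y^2 - 3*z^2) dz = (-6*z) dz, which multiplied by dy ∧ dw gives (6*z) dy ∧ dz ∧ dw
  d(2*w*x - z^2) includes (∂/∂x)(2*w*x - z^2) dx = (2*w) dx, which multiplied by dz ∧ dw gives (2*w) dx ∧ dz ∧ dw
Collecting like 3-forms: d(omega) = (3*x) dx ∧ dy ∧ dz + (2*y) dx ∧ dy ∧ dw + (-4*w) dx ∧ dz ∧ dw + (6*z) dy ∧ dz ∧ dw.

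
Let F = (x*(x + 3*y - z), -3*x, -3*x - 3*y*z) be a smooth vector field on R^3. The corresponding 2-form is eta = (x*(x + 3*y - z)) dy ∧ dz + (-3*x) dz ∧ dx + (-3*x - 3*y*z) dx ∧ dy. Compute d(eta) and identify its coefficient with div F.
d(eta) = (2*x - z) dx ∧ dy ∧ dz; div F = 2*x - z

For a 2-form in R^3 of the form above, applying d gives a 3-form with coefficient ∂P/∂x + ∂Q/∂y + ∂R/∂z:
  ∂P/∂x = 2*x + 3*y - z
  ∂Q/∂y = 0
  ∂R/∂z = -3*y
Sum = 2*x - z, which is exactly div F.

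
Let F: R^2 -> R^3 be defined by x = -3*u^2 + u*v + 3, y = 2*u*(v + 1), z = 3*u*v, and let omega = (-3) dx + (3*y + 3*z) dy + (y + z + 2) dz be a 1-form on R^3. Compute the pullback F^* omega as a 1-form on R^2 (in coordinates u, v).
F^* omega = (45*u*v^2 + 48*u*v + 30*u + 3*v) du + (3*u*(15*u*v + 6*u + 1)) dv

Using F^*(f dg) = (f ∘ F) d(g ∘ F), substitute each coordinate x_i by F_i(u, v) in f_i, and replace dx_i by d F_i = (∂F_i/∂u) du + (∂F_i/∂v) dv.
  For the x component: f_1(F) = -3; d F_1 = (-6*u + v) du + (u) dv
  For the y component: f_2(F) = 3*u*(5*v + 2); d F_2 = (2*v + 2) du + (2*u) dv
  For the z component: f_3(F) = 5*u*v + 2*u + 2; d F_3 = (3*v) du + (3*u) dv
Combining and collecting du, dv coefficients:
  coeff of du: 45*u*v^2 + 48*u*v + 30*u + 3*v
  coeff of dv: 3*u*(15*u*v + 6*u + 1)
F^* omega = (45*u*v^2 + 48*u*v + 30*u + 3*v) du + (3*u*(15*u*v + 6*u + 1)) dv.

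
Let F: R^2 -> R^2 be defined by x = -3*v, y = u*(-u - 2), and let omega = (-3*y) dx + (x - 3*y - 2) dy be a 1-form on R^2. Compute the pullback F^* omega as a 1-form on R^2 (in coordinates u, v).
F^* omega = (-6*u^3 - 18*u^2 + 6*u*v - 8*u + 6*v + 4) du + (9*u*(-u - 2)) dv

Using F^*(f dg) = (f ∘ F) d(g ∘ F), substitute each coordinate x_i by F_i(u, v) in f_i, and replace dx_i by d F_i = (∂F_i/∂u) du + (∂F_i/∂v) dv.
  For the x component: f_1(F) = 3*u*(u + 2); d F_1 = (0) du + (-3) dv
  For the y component: f_2(F) = 3*u^2 + 6*u - 3*v - 2; d F_2 = (-2*u - 2) du + (0) dv
Combining and collecting du, dv coefficients:
  coeff of du: -6*u^3 - 18*u^2 + 6*u*v - 8*u + 6*v + 4
  coeff of dv: 9*u*(-u - 2)
F^* omega = (-6*u^3 - 18*u^2 + 6*u*v - 8*u + 6*v + 4) du + (9*u*(-u - 2)) dv.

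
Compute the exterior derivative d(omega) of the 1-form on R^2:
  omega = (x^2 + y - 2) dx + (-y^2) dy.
d(omega) = (-1) dx ∧ dy

For a 1-form omega = sum_i f_i dx_i, the exterior derivative is
  d(omega) = sum_{i < j} (∂f_j/∂x_i - ∂f_i/∂x_j) dx_i ∧ dx_j.
  coefficient of dx ∧ dy: ∂f_2/∂x - ∂f_1/∂y = ∂(-y^2)/∂x - ∂(x^2 + y - 2)/∂y = -1
Assembling: d(omega) = (-1) dx ∧ dy.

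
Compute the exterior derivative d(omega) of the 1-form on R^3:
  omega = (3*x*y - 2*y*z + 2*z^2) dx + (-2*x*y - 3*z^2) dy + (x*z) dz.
d(omega) = (-3*x - 2*y + 2*z) dx ∧ dy + (2*y - 3*z) dx ∧ dz + (6*z) dy ∧ dz

For a 1-form omega = sum_i f_i dx_i, the exterior derivative is
  d(omega) = sum_{i < j} (∂f_j/∂x_i - ∂f_i/∂x_j) dx_i ∧ dx_j.
  coefficient of dx ∧ dy: ∂f_2/∂x - ∂f_1/∂y = ∂(-2*x*y - 3*z^2)/∂x - ∂(3*x*y - 2*y*z + 2*z^2)/∂y = -3*x - 2*y + 2*z
  coefficient of dx ∧ dz: ∂f_3/∂x - ∂f_1/∂z = ∂(x*z)/∂x - ∂(3*x*y - 2*y*z + 2*z^2)/∂z = 2*y - 3*z
  coefficient of dy ∧ dz: ∂f_3/∂y - ∂f_2/∂z = ∂(x*z)/∂y - ∂(-2*x*y - 3*z^2)/∂z = 6*z
Assembling: d(omega) = (-3*x - 2*y + 2*z) dx ∧ dy + (2*y - 3*z) dx ∧ dz + (6*z) dy ∧ dz.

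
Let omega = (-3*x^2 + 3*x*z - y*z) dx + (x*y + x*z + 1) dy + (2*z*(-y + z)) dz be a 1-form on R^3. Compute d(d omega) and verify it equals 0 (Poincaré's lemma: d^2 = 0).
d(d omega) = 0

Step 1: d omega = sum_{i<j} (∂f_j/∂x_i - ∂f_i/∂x_j) dx_i ∧ dx_j:
  coeff of dx ∧ dy: y + 2*z
  coeff of dx ∧ dz: -3*x + y
  coeff of dy ∧ dz: -x - 2*z
Step 2: Apply d again to each 2-form coefficient. The only possible 3-form in R^3 is dx ∧ dy ∧ dz, with coefficient
  ∂(coeff of dy∧dz)/∂x - ∂(coeff of dx∧dz)/∂y + ∂(coeff of dx∧dy)/∂z
  = ∂/∂x (-x - 2*z) - ∂/∂y (-3*x + y) + ∂/∂z (y + 2*z).
Each of these terms simplifies to sums of mixed partials that cancel in pairs. The result is 0 (by equality of mixed partials for smooth functions — Schwarz / Clairaut).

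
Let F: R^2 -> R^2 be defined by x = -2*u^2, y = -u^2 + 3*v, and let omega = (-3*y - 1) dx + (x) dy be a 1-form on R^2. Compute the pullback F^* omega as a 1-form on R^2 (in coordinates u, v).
F^* omega = (4*u*(-2*u^2 + 9*v + 1)) du + (-6*u^2) dv

Using F^*(f dg) = (f ∘ F) d(g ∘ F), substitute each coordinate x_i by F_i(u, v) in f_i, and replace dx_i by d F_i = (∂F_i/∂u) du + (∂F_i/∂v) dv.
  For the x component: f_1(F) = 3*u^2 - 9*v - 1; d F_1 = (-4*u) du + (0) dv
  For the y component: f_2(F) = -2*u^2; d F_2 = (-2*u) du + (3) dv
Combining and collecting du, dv coefficients:
  coeff of du: 4*u*(-2*u^2 + 9*v + 1)
  coeff of dv: -6*u^2
F^* omega = (4*u*(-2*u^2 + 9*v + 1)) du + (-6*u^2) dv.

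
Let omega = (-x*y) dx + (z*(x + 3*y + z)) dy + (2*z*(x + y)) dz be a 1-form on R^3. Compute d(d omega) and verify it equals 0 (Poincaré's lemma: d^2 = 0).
d(d omega) = 0

Step 1: d omega = sum_{i<j} (∂f_j/∂x_i - ∂f_i/∂x_j) dx_i ∧ dx_j:
  coeff of dx ∧ dy: x + z
  coeff of dx ∧ dz: 2*z
  coeff of dy ∧ dz: -x - 3*y
Step 2: Apply d again to each 2-form coefficient. The only possible 3-form in R^3 is dx ∧ dy ∧ dz, with coefficient
  ∂(coeff of dy∧dz)/∂x - ∂(coeff of dx∧dz)/∂y + ∂(coeff of dx∧dy)/∂z
  = ∂/∂x (-x - 3*y) - ∂/∂y (2*z) + ∂/∂z (x + z).
Each of these terms simplifies to sums of mixed partials that cancel in pairs. The result is 0 (by equality of mixed partials for smooth functions — Schwarz / Clairaut).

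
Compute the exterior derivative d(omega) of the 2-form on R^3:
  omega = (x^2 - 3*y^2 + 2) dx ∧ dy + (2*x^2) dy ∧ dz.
d(omega) = (4*x) dx ∧ dy ∧ dz

For a 2-form omega = sum_{i<j} g_{ij} dx_i ∧ dx_j, the exterior derivative is
  d(omega) = sum_{i<j} d(g_{ij}) ∧ dx_i ∧ dx_j = sum_{i<j, k} (∂g_{ij}/∂x_k) dx_k ∧ dx_i ∧ dx_j.
Expand each term, using dx_k ∧ dx_i ∧ dx_j = sgn(permutation) dx_{(a)} ∧ dx_{(b)} ∧ dx_{(c)} with (a < b < c) sorted:
  d(2*x^2) includes (∂/∂x)(2*x^2) dx = (4*x) dx, which multiplied by dy ∧ dz gives (4*x) dx ∧ dy ∧ dz
Collecting like 3-forms: d(omega) = (4*x) dx ∧ dy ∧ dz.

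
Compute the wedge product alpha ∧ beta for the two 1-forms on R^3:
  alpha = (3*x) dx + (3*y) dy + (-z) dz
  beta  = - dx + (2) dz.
alpha ∧ beta = (6*x - z) dx ∧ dz + (3*y) dx ∧ dy + (6*y) dy ∧ dz

Distribute the wedge, using dx_i ∧ dx_j = -dx_j ∧ dx_i and dx_i ∧ dx_i = 0. For each pair (i, j) with i < j, the coefficient of dx_i ∧ dx_j in alpha ∧ beta is (alpha_i * beta_j - alpha_j * beta_i). Collecting: alpha ∧ beta = (6*x - z) dx ∧ dz + (3*y) dx ∧ dy + (6*y) dy ∧ dz.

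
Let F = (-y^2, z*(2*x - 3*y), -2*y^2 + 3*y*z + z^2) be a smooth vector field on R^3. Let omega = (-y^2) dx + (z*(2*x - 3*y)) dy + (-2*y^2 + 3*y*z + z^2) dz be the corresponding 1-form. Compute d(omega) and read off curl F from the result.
d(omega) = (-2*x - y + 3*z) dy ∧ dz + (0) dz ∧ dx + (2*y + 2*z) dx ∧ dy; curl F = (-2*x - y + 3*z, 0, 2*y + 2*z)

d omega = sum_{i<j} (∂f_j/∂x_i - ∂f_i/∂x_j) dx_i ∧ dx_j. Under the identification (dy ∧ dz, dz ∧ dx, dx ∧ dy) ↔ (e_x, e_y, e_z), the coefficients are exactly the components of curl F. Compute:
  ∂R/∂y - ∂Q/∂z = (-4*y + 3*z) - (2*x - 3*y) = -2*x - y + 3*z
  ∂P/∂z - ∂R/∂x = (0) - (0) = 0
  ∂Q/∂x - ∂P/∂y = (2*z) - (-2*y) = 2*y + 2*z.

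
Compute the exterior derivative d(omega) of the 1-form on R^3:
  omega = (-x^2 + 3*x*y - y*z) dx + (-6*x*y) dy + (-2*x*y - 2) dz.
d(omega) = (-3*x - 6*y + z) dx ∧ dy + (-y) dx ∧ dz + (-2*x) dy ∧ dz

For a 1-form omega = sum_i f_i dx_i, the exterior derivative is
  d(omega) = sum_{i < j} (∂f_j/∂x_i - ∂f_i/∂x_j) dx_i ∧ dx_j.
  coefficient of dx ∧ dy: ∂f_2/∂x - ∂f_1/∂y = ∂(-6*x*y)/∂x - ∂(-x^2 + 3*x*y - y*z)/∂y = -3*x - 6*y + z
  coefficient of dx ∧ dz: ∂f_3/∂x - ∂f_1/∂z = ∂(-2*x*y - 2)/∂x - ∂(-x^2 + 3*x*y - y*z)/∂z = -y
  coefficient of dy ∧ dz: ∂f_3/∂y - ∂f_2/∂z = ∂(-2*x*y - 2)/∂y - ∂(-6*x*y)/∂z = -2*x
Assembling: d(omega) = (-3*x - 6*y + z) dx ∧ dy + (-y) dx ∧ dz + (-2*x) dy ∧ dz.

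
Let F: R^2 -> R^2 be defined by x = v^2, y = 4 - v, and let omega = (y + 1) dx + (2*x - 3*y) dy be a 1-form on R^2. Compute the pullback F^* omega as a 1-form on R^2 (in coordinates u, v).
F^* omega = (-4*v^2 + 7*v + 12) dv

Using F^*(f dg) = (f ∘ F) d(g ∘ F), substitute each coordinate x_i by F_i(u, v) in f_i, and replace dx_i by d F_i = (∂F_i/∂u) du + (∂F_i/∂v) dv.
  For the x component: f_1(F) = 5 - v; d F_1 = (0) du + (2*v) dv
  For the y component: f_2(F) = 2*v^2 + 3*v - 12; d F_2 = (0) du + (-1) dv
Combining and collecting du, dv coefficients:
  coeff of du: 0
  coeff of dv: -4*v^2 + 7*v + 12
F^* omega = (-4*v^2 + 7*v + 12) dv.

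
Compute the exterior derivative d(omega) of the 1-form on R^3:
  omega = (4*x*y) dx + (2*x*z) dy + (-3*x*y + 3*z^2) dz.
d(omega) = (-4*x + 2*z) dx ∧ dy + (-3*y) dx ∧ dz + (-5*x) dy ∧ dz

For a 1-form omega = sum_i f_i dx_i, the exterior derivative is
  d(omega) = sum_{i < j} (∂f_j/∂x_i - ∂f_i/∂x_j) dx_i ∧ dx_j.
  coefficient of dx ∧ dy: ∂f_2/∂x - ∂f_1/∂y = ∂(2*x*z)/∂x - ∂(4*x*y)/∂y = -4*x + 2*z
  coefficient of dx ∧ dz: ∂f_3/∂x - ∂f_1/∂z = ∂(-3*x*y + 3*z^2)/∂x - ∂(4*x*y)/∂z = -3*y
  coefficient of dy ∧ dz: ∂f_3/∂y - ∂f_2/∂z = ∂(-3*x*y + 3*z^2)/∂y - ∂(2*x*z)/∂z = -5*x
Assembling: d(omega) = (-4*x + 2*z) dx ∧ dy + (-3*y) dx ∧ dz + (-5*x) dy ∧ dz.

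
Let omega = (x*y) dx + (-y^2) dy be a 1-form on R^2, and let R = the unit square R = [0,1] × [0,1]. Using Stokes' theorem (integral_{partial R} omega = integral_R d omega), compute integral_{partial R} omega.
integral_(partial R) omega = -1/2

Stokes: integral_partial_R omega = integral_R d omega with d omega = (∂Q/∂x - ∂P/∂y) dx ∧ dy.
  ∂Q/∂x = 0
  ∂P/∂y = x
  integrand = ∂Q/∂x - ∂P/∂y = -x.
Integrating over R: integral_0^1 integral_0^1 (-x) dx dy = -1/2.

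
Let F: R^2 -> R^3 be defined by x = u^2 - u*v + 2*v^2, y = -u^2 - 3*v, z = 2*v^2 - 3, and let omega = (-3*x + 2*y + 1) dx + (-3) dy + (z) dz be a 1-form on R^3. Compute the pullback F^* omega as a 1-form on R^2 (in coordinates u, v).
F^* omega = (-10*u^3 + 11*u^2*v - 15*u*v^2 - 12*u*v + 8*u + 6*v^3 + 6*v^2 - v) du + (5*u^3 - 23*u^2*v + 18*u*v^2 + 6*u*v - u - 16*v^3 - 24*v^2 - 8*v + 9) dv

Using F^*(f dg) = (f ∘ F) d(g ∘ F), substitute each coordinate x_i by F_i(u, v) in f_i, and replace dx_i by d F_i = (∂F_i/∂u) du + (∂F_i/∂v) dv.
  For the x component: f_1(F) = -5*u^2 + 3*u*v - 6*v^2 - 6*v + 1; d F_1 = (2*u - v) du + (-u + 4*v) dv
  For the y component: f_2(F) = -3; d F_2 = (-2*u) du + (-3) dv
  For the z component: f_3(F) = 2*v^2 - 3; d F_3 = (0) du + (4*v) dv
Combining and collecting du, dv coefficients:
  coeff of du: -10*u^3 + 11*u^2*v - 15*u*v^2 - 12*u*v + 8*u + 6*v^3 + 6*v^2 - v
  coeff of dv: 5*u^3 - 23*u^2*v + 18*u*v^2 + 6*u*v - u - 16*v^3 - 24*v^2 - 8*v + 9
F^* omega = (-10*u^3 + 11*u^2*v - 15*u*v^2 - 12*u*v + 8*u + 6*v^3 + 6*v^2 - v) du + (5*u^3 - 23*u^2*v + 18*u*v^2 + 6*u*v - u - 16*v^3 - 24*v^2 - 8*v + 9) dv.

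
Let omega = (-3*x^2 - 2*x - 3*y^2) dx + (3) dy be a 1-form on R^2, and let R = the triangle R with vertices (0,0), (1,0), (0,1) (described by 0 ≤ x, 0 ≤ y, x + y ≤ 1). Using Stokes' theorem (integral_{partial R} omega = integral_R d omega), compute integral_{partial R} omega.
integral_(partial R) omega = 1

Stokes: integral_partial_R omega = integral_R d omega with d omega = (∂Q/∂x - ∂P/∂y) dx ∧ dy.
  ∂Q/∂x = 0
  ∂P/∂y = -6*y
  integrand = ∂Q/∂x - ∂P/∂y = 6*y.
Integrating over R: integral_0^1 integral_0^{1-x} (6*y) dy dx = 1.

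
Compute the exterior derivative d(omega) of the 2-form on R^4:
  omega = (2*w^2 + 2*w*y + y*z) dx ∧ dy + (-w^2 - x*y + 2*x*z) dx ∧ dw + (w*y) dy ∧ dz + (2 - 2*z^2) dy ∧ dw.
d(omega) = (y) dx ∧ dy ∧ dz + (4*w + x + 2*y) dx ∧ dy ∧ dw + (-2*x) dx ∧ dz ∧ dw + (y + 4*z) dy ∧ dz ∧ dw

For a 2-form omega = sum_{i<j} g_{ij} dx_i ∧ dx_j, the exterior derivative is
  d(omega) = sum_{i<j} d(g_{ij}) ∧ dx_i ∧ dx_j = sum_{i<j, k} (∂g_{ij}/∂x_k) dx_k ∧ dx_i ∧ dx_j.
Expand each term, using dx_k ∧ dx_i ∧ dx_j = sgn(permutation) dx_{(a)} ∧ dx_{(b)} ∧ dx_{(c)} with (a < b < c) sorted:
  d(2*w^2 + 2*w*y + y*z) includes (∂/∂z)(2*w^2 + 2*w*y + y*z) dz = (y) dz, which multiplied by dx ∧ dy gives (y) dx ∧ dy ∧ dz
  d(2*w^2 + 2*w*y + y*z) includes (∂/∂w)(2*w^2 + 2*w*y + y*z) dw = (4*w + 2*y) dw, which multiplied by dx ∧ dy gives (4*w + 2*y) dx ∧ dy ∧ dw
  d(-w^2 - x*y + 2*x*z) includes (∂/∂y)(-w^2 - x*y + 2*x*z) dy = (-x) dy, which multiplied by dx ∧ dw gives (x) dx ∧ dy ∧ dw
  d(-w^2 - x*y + 2*x*z) includes (∂/∂z)(-w^2 - x*y + 2*x*z) dz = (2*x) dz, which multiplied by dx ∧ dw gives (-2*x) dx ∧ dz ∧ dw
  d(w*y) includes (∂/∂w)(w*y) dw = (y) dw, which multiplied by dy ∧ dz gives (y) dy ∧ dz ∧ dw
  d(2 - 2*z^2) includes (∂/∂z)(2 - 2*z^2) dz = (-4*z) dz, which multiplied by dy ∧ dw gives (4*z) dy ∧ dz ∧ dw
Collecting like 3-forms: d(omega) = (y) dx ∧ dy ∧ dz + (4*w + x + 2*y) dx ∧ dy ∧ dw + (-2*x) dx ∧ dz ∧ dw + (y + 4*z) dy ∧ dz ∧ dw.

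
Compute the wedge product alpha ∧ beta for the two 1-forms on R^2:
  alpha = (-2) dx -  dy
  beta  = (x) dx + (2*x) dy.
alpha ∧ beta = (-3*x) dx ∧ dy

Distribute the wedge, using dx_i ∧ dx_j = -dx_j ∧ dx_i and dx_i ∧ dx_i = 0. For each pair (i, j) with i < j, the coefficient of dx_i ∧ dx_j in alpha ∧ beta is (alpha_i * beta_j - alpha_j * beta_i). Collecting: alpha ∧ beta = (-3*x) dx ∧ dy.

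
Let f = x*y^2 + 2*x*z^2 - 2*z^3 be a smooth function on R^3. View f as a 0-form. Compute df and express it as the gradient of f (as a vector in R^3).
df = (y^2 + 2*z^2) dx + (2*x*y) dy + (2*z*(2*x - 3*z)) dz; grad f = (y^2 + 2*z^2, 2*x*y, 2*z*(2*x - 3*z))

For a 0-form f, d f = (∂f/∂x) dx + (∂f/∂y) dy + (∂f/∂z) dz. The components of the vector representation are exactly the entries of grad f in Cartesian coordinates:
  ∂f/∂x = y^2 + 2*z^2
  ∂f/∂y = 2*x*y
  ∂f/∂z = 2*z*(2*x - 3*z).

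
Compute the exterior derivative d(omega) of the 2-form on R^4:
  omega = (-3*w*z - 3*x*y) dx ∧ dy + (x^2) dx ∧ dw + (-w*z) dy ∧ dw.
d(omega) = (-3*w) dx ∧ dy ∧ dz + (-3*z) dx ∧ dy ∧ dw + (w) dy ∧ dz ∧ dw

For a 2-form omega = sum_{i<j} g_{ij} dx_i ∧ dx_j, the exterior derivative is
  d(omega) = sum_{i<j} d(g_{ij}) ∧ dx_i ∧ dx_j = sum_{i<j, k} (∂g_{ij}/∂x_k) dx_k ∧ dx_i ∧ dx_j.
Expand each term, using dx_k ∧ dx_i ∧ dx_j = sgn(permutation) dx_{(a)} ∧ dx_{(b)} ∧ dx_{(c)} with (a < b < c) sorted:
  d(-3*w*z - 3*x*y) includes (∂/∂z)(-3*w*z - 3*x*y) dz = (-3*w) dz, which multiplied by dx ∧ dy gives (-3*w) dx ∧ dy ∧ dz
  d(-3*w*z - 3*x*y) includes (∂/∂w)(-3*w*z - 3*x*y) dw = (-3*z) dw, which multiplied by dx ∧ dy gives (-3*z) dx ∧ dy ∧ dw
  d(-w*z) includes (∂/∂z)(-w*z) dz = (-w) dz, which multiplied by dy ∧ dw gives (w) dy ∧ dz ∧ dw
Collecting like 3-forms: d(omega) = (-3*w) dx ∧ dy ∧ dz + (-3*z) dx ∧ dy ∧ dw + (w) dy ∧ dz ∧ dw.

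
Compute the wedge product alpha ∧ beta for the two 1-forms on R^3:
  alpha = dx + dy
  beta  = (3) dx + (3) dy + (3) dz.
alpha ∧ beta = (3) dx ∧ dz + (3) dy ∧ dz

Distribute the wedge, using dx_i ∧ dx_j = -dx_j ∧ dx_i and dx_i ∧ dx_i = 0. For each pair (i, j) with i < j, the coefficient of dx_i ∧ dx_j in alpha ∧ beta is (alpha_i * beta_j - alpha_j * beta_i). Collecting: alpha ∧ beta = (3) dx ∧ dz + (3) dy ∧ dz.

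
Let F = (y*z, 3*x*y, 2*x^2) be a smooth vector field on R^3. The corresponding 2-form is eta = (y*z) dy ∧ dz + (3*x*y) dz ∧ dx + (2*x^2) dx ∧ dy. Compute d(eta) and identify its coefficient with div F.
d(eta) = (3*x) dx ∧ dy ∧ dz; div F = 3*x

For a 2-form in R^3 of the form above, applying d gives a 3-form with coefficient ∂P/∂x + ∂Q/∂y + ∂R/∂z:
  ∂P/∂x = 0
  ∂Q/∂y = 3*x
  ∂R/∂z = 0
Sum = 3*x, which is exactly div F.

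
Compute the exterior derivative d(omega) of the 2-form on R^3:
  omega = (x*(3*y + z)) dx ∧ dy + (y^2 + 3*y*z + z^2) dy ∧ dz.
d(omega) = (x) dx ∧ dy ∧ dz

For a 2-form omega = sum_{i<j} g_{ij} dx_i ∧ dx_j, the exterior derivative is
  d(omega) = sum_{i<j} d(g_{ij}) ∧ dx_i ∧ dx_j = sum_{i<j, k} (∂g_{ij}/∂x_k) dx_k ∧ dx_i ∧ dx_j.
Expand each term, using dx_k ∧ dx_i ∧ dx_j = sgn(permutation) dx_{(a)} ∧ dx_{(b)} ∧ dx_{(c)} with (a < b < c) sorted:
  d(x*(3*y + z)) includes (∂/∂z)(x*(3*y + z)) dz = (x) dz, which multiplied by dx ∧ dy gives (x) dx ∧ dy ∧ dz
Collecting like 3-forms: d(omega) = (x) dx ∧ dy ∧ dz.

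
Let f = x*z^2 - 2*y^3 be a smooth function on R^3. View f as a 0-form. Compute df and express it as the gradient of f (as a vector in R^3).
df = (z^2) dx + (-6*y^2) dy + (2*x*z) dz; grad f = (z^2, -6*y^2, 2*x*z)

For a 0-form f, d f = (∂f/∂x) dx + (∂f/∂y) dy + (∂f/∂z) dz. The components of the vector representation are exactly the entries of grad f in Cartesian coordinates:
  ∂f/∂x = z^2
  ∂f/∂y = -6*y^2
  ∂f/∂z = 2*x*z.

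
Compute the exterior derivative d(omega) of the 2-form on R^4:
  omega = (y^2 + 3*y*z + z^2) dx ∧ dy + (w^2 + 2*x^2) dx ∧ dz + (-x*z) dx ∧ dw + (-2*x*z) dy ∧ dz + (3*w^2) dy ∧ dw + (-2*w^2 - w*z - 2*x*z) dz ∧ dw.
d(omega) = (3*y) dx ∧ dy ∧ dz + (2*w + x - 2*z) dx ∧ dz ∧ dw

For a 2-form omega = sum_{i<j} g_{ij} dx_i ∧ dx_j, the exterior derivative is
  d(omega) = sum_{i<j} d(g_{ij}) ∧ dx_i ∧ dx_j = sum_{i<j, k} (∂g_{ij}/∂x_k) dx_k ∧ dx_i ∧ dx_j.
Expand each term, using dx_k ∧ dx_i ∧ dx_j = sgn(permutation) dx_{(a)} ∧ dx_{(b)} ∧ dx_{(c)} with (a < b < c) sorted:
  d(y^2 + 3*y*z + z^2) includes (∂/∂z)(y^2 + 3*y*z + z^2) dz = (3*y + 2*z) dz, which multiplied by dx ∧ dy gives (3*y + 2*z) dx ∧ dy ∧ dz
  d(w^2 + 2*x^2) includes (∂/∂w)(w^2 + 2*x^2) dw = (2*w) dw, which multiplied by dx ∧ dz gives (2*w) dx ∧ dz ∧ dw
  d(-x*z) includes (∂/∂z)(-x*z) dz = (-x) dz, which multiplied by dx ∧ dw gives (x) dx ∧ dz ∧ dw
  d(-2*x*z) includes (∂/∂x)(-2*x*z) dx = (-2*z) dx, which multiplied by dy ∧ dz gives (-2*z) dx ∧ dy ∧ dz
  d(-2*w^2 - w*z - 2*x*z) includes (∂/∂x)(-2*w^2 - w*z - 2*x*z) dx = (-2*z) dx, which multiplied by dz ∧ dw gives (-2*z) dx ∧ dz ∧ dw
Collecting like 3-forms: d(omega) = (3*y) dx ∧ dy ∧ dz + (2*w + x - 2*z) dx ∧ dz ∧ dw.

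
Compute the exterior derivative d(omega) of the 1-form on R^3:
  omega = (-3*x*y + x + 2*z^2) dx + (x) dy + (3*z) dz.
d(omega) = (3*x + 1) dx ∧ dy + (-4*z) dx ∧ dz

For a 1-form omega = sum_i f_i dx_i, the exterior derivative is
  d(omega) = sum_{i < j} (∂f_j/∂x_i - ∂f_i/∂x_j) dx_i ∧ dx_j.
  coefficient of dx ∧ dy: ∂f_2/∂x - ∂f_1/∂y = ∂(x)/∂x - ∂(-3*x*y + x + 2*z^2)/∂y = 3*x + 1
  coefficient of dx ∧ dz: ∂f_3/∂x - ∂f_1/∂z = ∂(3*z)/∂x - ∂(-3*x*y + x + 2*z^2)/∂z = -4*z
Assembling: d(omega) = (3*x + 1) dx ∧ dy + (-4*z) dx ∧ dz.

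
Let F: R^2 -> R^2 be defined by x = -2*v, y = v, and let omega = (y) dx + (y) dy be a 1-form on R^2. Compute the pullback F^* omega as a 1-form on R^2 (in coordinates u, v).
F^* omega = (-v) dv

Using F^*(f dg) = (f ∘ F) d(g ∘ F), substitute each coordinate x_i by F_i(u, v) in f_i, and replace dx_i by d F_i = (∂F_i/∂u) du + (∂F_i/∂v) dv.
  For the x component: f_1(F) = v; d F_1 = (0) du + (-2) dv
  For the y component: f_2(F) = v; d F_2 = (0) du + (1) dv
Combining and collecting du, dv coefficients:
  coeff of du: 0
  coeff of dv: -v
F^* omega = (-v) dv.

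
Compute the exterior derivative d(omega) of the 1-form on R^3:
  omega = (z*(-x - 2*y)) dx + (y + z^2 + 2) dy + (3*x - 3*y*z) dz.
d(omega) = (2*z) dx ∧ dy + (x + 2*y + 3) dx ∧ dz + (-5*z) dy ∧ dz

For a 1-form omega = sum_i f_i dx_i, the exterior derivative is
  d(omega) = sum_{i < j} (∂f_j/∂x_i - ∂f_i/∂x_j) dx_i ∧ dx_j.
  coefficient of dx ∧ dy: ∂f_2/∂x - ∂f_1/∂y = ∂(y + z^2 + 2)/∂x - ∂(z*(-x - 2*y))/∂y = 2*z
  coefficient of dx ∧ dz: ∂f_3/∂x - ∂f_1/∂z = ∂(3*x - 3*y*z)/∂x - ∂(z*(-x - 2*y))/∂z = x + 2*y + 3
  coefficient of dy ∧ dz: ∂f_3/∂y - ∂f_2/∂z = ∂(3*x - 3*y*z)/∂y - ∂(y + z^2 + 2)/∂z = -5*z
Assembling: d(omega) = (2*z) dx ∧ dy + (x + 2*y + 3) dx ∧ dz + (-5*z) dy ∧ dz.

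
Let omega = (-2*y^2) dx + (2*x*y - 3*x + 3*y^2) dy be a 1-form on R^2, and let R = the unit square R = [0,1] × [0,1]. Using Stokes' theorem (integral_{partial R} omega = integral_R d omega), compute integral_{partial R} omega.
integral_(partial R) omega = 0

Stokes: integral_partial_R omega = integral_R d omega with d omega = (∂Q/∂x - ∂P/∂y) dx ∧ dy.
  ∂Q/∂x = 2*y - 3
  ∂P/∂y = -4*y
  integrand = ∂Q/∂x - ∂P/∂y = 6*y - 3.
Integrating over R: integral_0^1 integral_0^1 (6*y - 3) dx dy = 0.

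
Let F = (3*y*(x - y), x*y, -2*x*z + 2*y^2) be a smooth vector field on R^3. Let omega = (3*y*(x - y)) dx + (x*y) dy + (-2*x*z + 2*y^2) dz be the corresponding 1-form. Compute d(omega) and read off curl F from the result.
d(omega) = (4*y) dy ∧ dz + (2*z) dz ∧ dx + (-3*x + 7*y) dx ∧ dy; curl F = (4*y, 2*z, -3*x + 7*y)

d omega = sum_{i<j} (∂f_j/∂x_i - ∂f_i/∂x_j) dx_i ∧ dx_j. Under the identification (dy ∧ dz, dz ∧ dx, dx ∧ dy) ↔ (e_x, e_y, e_z), the coefficients are exactly the components of curl F. Compute:
  ∂R/∂y - ∂Q/∂z = (4*y) - (0) = 4*y
  ∂P/∂z - ∂R/∂x = (0) - (-2*z) = 2*z
  ∂Q/∂x - ∂P/∂y = (y) - (3*x - 6*y) = -3*x + 7*y.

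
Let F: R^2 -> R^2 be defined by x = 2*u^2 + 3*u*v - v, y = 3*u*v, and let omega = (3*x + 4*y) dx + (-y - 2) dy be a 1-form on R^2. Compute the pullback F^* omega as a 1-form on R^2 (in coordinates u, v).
F^* omega = (24*u^3 + 102*u^2*v + 54*u*v^2 - 12*u*v - 9*v^2 - 6*v) du + (18*u^3 + 54*u^2*v - 6*u^2 - 30*u*v - 6*u + 3*v) dv

Using F^*(f dg) = (f ∘ F) d(g ∘ F), substitute each coordinate x_i by F_i(u, v) in f_i, and replace dx_i by d F_i = (∂F_i/∂u) du + (∂F_i/∂v) dv.
  For the x component: f_1(F) = 6*u^2 + 21*u*v - 3*v; d F_1 = (4*u + 3*v) du + (3*u - 1) dv
  For the y component: f_2(F) = -3*u*v - 2; d F_2 = (3*v) du + (3*u) dv
Combining and collecting du, dv coefficients:
  coeff of du: 24*u^3 + 102*u^2*v + 54*u*v^2 - 12*u*v - 9*v^2 - 6*v
  coeff of dv: 18*u^3 + 54*u^2*v - 6*u^2 - 30*u*v - 6*u + 3*v
F^* omega = (24*u^3 + 102*u^2*v + 54*u*v^2 - 12*u*v - 9*v^2 - 6*v) du + (18*u^3 + 54*u^2*v - 6*u^2 - 30*u*v - 6*u + 3*v) dv.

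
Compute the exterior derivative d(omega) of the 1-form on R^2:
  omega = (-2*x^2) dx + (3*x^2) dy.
d(omega) = (6*x) dx ∧ dy

For a 1-form omega = sum_i f_i dx_i, the exterior derivative is
  d(omega) = sum_{i < j} (∂f_j/∂x_i - ∂f_i/∂x_j) dx_i ∧ dx_j.
  coefficient of dx ∧ dy: ∂f_2/∂x - ∂f_1/∂y = ∂(3*x^2)/∂x - ∂(-2*x^2)/∂y = 6*x
Assembling: d(omega) = (6*x) dx ∧ dy.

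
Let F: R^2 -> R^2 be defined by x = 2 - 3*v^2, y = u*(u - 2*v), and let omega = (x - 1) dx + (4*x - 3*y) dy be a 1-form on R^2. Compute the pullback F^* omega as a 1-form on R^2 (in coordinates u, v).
F^* omega = (-6*u^3 + 18*u^2*v - 36*u*v^2 + 16*u + 24*v^3 - 16*v) du + (6*u^3 - 12*u^2*v + 24*u*v^2 - 16*u + 18*v^3 - 6*v) dv

Using F^*(f dg) = (f ∘ F) d(g ∘ F), substitute each coordinate x_i by F_i(u, v) in f_i, and replace dx_i by d F_i = (∂F_i/∂u) du + (∂F_i/∂v) dv.
  For the x component: f_1(F) = 1 - 3*v^2; d F_1 = (0) du + (-6*v) dv
  For the y component: f_2(F) = -3*u^2 + 6*u*v - 12*v^2 + 8; d F_2 = (2*u - 2*v) du + (-2*u) dv
Combining and collecting du, dv coefficients:
  coeff of du: -6*u^3 + 18*u^2*v - 36*u*v^2 + 16*u + 24*v^3 - 16*v
  coeff of dv: 6*u^3 - 12*u^2*v + 24*u*v^2 - 16*u + 18*v^3 - 6*v
F^* omega = (-6*u^3 + 18*u^2*v - 36*u*v^2 + 16*u + 24*v^3 - 16*v) du + (6*u^3 - 12*u^2*v + 24*u*v^2 - 16*u + 18*v^3 - 6*v) dv.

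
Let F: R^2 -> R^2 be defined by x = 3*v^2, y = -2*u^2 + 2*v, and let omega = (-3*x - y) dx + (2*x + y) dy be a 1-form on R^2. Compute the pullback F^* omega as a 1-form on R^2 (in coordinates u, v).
F^* omega = (8*u*(u^2 - 3*v^2 - v)) du + (12*u^2*v - 4*u^2 - 54*v^3 + 4*v) dv

Using F^*(f dg) = (f ∘ F) d(g ∘ F), substitute each coordinate x_i by F_i(u, v) in f_i, and replace dx_i by d F_i = (∂F_i/∂u) du + (∂F_i/∂v) dv.
  For the x component: f_1(F) = 2*u^2 - 9*v^2 - 2*v; d F_1 = (0) du + (6*v) dv
  For the y component: f_2(F) = -2*u^2 + 6*v^2 + 2*v; d F_2 = (-4*u) du + (2) dv
Combining and collecting du, dv coefficients:
  coeff of du: 8*u*(u^2 - 3*v^2 - v)
  coeff of dv: 12*u^2*v - 4*u^2 - 54*v^3 + 4*v
F^* omega = (8*u*(u^2 - 3*v^2 - v)) du + (12*u^2*v - 4*u^2 - 54*v^3 + 4*v) dv.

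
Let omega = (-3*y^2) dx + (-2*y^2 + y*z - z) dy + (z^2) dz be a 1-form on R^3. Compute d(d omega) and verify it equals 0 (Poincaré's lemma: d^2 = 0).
d(d omega) = 0

Step 1: d omega = sum_{i<j} (∂f_j/∂x_i - ∂f_i/∂x_j) dx_i ∧ dx_j:
  coeff of dx ∧ dy: 6*y
  coeff of dx ∧ dz: 0
  coeff of dy ∧ dz: 1 - y
Step 2: Apply d again to each 2-form coefficient. The only possible 3-form in R^3 is dx ∧ dy ∧ dz, with coefficient
  ∂(coeff of dy∧dz)/∂x - ∂(coeff of dx∧dz)/∂y + ∂(coeff of dx∧dy)/∂z
  = ∂/∂x (1 - y) - ∂/∂y (0) + ∂/∂z (6*y).
Each of these terms simplifies to sums of mixed partials that cancel in pairs. The result is 0 (by equality of mixed partials for smooth functions — Schwarz / Clairaut).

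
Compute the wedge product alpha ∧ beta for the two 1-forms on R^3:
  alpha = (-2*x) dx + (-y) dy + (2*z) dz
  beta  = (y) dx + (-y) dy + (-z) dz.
alpha ∧ beta = (y*(2*x + y)) dx ∧ dy + (2*z*(x - y)) dx ∧ dz + (3*y*z) dy ∧ dz

Distribute the wedge, using dx_i ∧ dx_j = -dx_j ∧ dx_i and dx_i ∧ dx_i = 0. For each pair (i, j) with i < j, the coefficient of dx_i ∧ dx_j in alpha ∧ beta is (alpha_i * beta_j - alpha_j * beta_i). Collecting: alpha ∧ beta = (y*(2*x + y)) dx ∧ dy + (2*z*(x - y)) dx ∧ dz + (3*y*z) dy ∧ dz.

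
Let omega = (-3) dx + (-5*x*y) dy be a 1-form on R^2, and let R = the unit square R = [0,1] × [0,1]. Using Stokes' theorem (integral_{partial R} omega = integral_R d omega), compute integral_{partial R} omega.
integral_(partial R) omega = -5/2

Stokes: integral_partial_R omega = integral_R d omega with d omega = (∂Q/∂x - ∂P/∂y) dx ∧ dy.
  ∂Q/∂x = -5*y
  ∂P/∂y = 0
  integrand = ∂Q/∂x - ∂P/∂y = -5*y.
Integrating over R: integral_0^1 integral_0^1 (-5*y) dx dy = -5/2.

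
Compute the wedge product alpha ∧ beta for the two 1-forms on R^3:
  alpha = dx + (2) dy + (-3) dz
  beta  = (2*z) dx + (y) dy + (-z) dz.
alpha ∧ beta = (y - 4*z) dx ∧ dy + (5*z) dx ∧ dz + (3*y - 2*z) dy ∧ dz

Distribute the wedge, using dx_i ∧ dx_j = -dx_j ∧ dx_i and dx_i ∧ dx_i = 0. For each pair (i, j) with i < j, the coefficient of dx_i ∧ dx_j in alpha ∧ beta is (alpha_i * beta_j - alpha_j * beta_i). Collecting: alpha ∧ beta = (y - 4*z) dx ∧ dy + (5*z) dx ∧ dz + (3*y - 2*z) dy ∧ dz.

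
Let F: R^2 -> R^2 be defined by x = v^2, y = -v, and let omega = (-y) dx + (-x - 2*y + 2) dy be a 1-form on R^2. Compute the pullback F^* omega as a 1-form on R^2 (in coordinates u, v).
F^* omega = (3*v^2 - 2*v - 2) dv

Using F^*(f dg) = (f ∘ F) d(g ∘ F), substitute each coordinate x_i by F_i(u, v) in f_i, and replace dx_i by d F_i = (∂F_i/∂u) du + (∂F_i/∂v) dv.
  For the x component: f_1(F) = v; d F_1 = (0) du + (2*v) dv
  For the y component: f_2(F) = -v^2 + 2*v + 2; d F_2 = (0) du + (-1) dv
Combining and collecting du, dv coefficients:
  coeff of du: 0
  coeff of dv: 3*v^2 - 2*v - 2
F^* omega = (3*v^2 - 2*v - 2) dv.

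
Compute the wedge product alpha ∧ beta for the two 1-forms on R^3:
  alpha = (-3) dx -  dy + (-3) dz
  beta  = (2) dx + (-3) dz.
alpha ∧ beta = (15) dx ∧ dz + (2) dx ∧ dy + (3) dy ∧ dz

Distribute the wedge, using dx_i ∧ dx_j = -dx_j ∧ dx_i and dx_i ∧ dx_i = 0. For each pair (i, j) with i < j, the coefficient of dx_i ∧ dx_j in alpha ∧ beta is (alpha_i * beta_j - alpha_j * beta_i). Collecting: alpha ∧ beta = (15) dx ∧ dz + (2) dx ∧ dy + (3) dy ∧ dz.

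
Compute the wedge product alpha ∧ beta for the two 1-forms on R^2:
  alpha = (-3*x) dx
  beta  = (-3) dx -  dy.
alpha ∧ beta = (3*x) dx ∧ dy

Distribute the wedge, using dx_i ∧ dx_j = -dx_j ∧ dx_i and dx_i ∧ dx_i = 0. For each pair (i, j) with i < j, the coefficient of dx_i ∧ dx_j in alpha ∧ beta is (alpha_i * beta_j - alpha_j * beta_i). Collecting: alpha ∧ beta = (3*x) dx ∧ dy.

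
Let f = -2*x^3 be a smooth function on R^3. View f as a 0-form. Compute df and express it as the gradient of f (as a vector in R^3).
df = (-6*x^2) dx + (0) dy + (0) dz; grad f = (-6*x^2, 0, 0)

For a 0-form f, d f = (∂f/∂x) dx + (∂f/∂y) dy + (∂f/∂z) dz. The components of the vector representation are exactly the entries of grad f in Cartesian coordinates:
  ∂f/∂x = -6*x^2
  ∂f/∂y = 0
  ∂f/∂z = 0.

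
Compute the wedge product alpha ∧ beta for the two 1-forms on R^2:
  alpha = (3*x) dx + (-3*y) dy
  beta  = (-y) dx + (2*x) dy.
alpha ∧ beta = (6*x^2 - 3*y^2) dx ∧ dy

Distribute the wedge, using dx_i ∧ dx_j = -dx_j ∧ dx_i and dx_i ∧ dx_i = 0. For each pair (i, j) with i < j, the coefficient of dx_i ∧ dx_j in alpha ∧ beta is (alpha_i * beta_j - alpha_j * beta_i). Collecting: alpha ∧ beta = (6*x^2 - 3*y^2) dx ∧ dy.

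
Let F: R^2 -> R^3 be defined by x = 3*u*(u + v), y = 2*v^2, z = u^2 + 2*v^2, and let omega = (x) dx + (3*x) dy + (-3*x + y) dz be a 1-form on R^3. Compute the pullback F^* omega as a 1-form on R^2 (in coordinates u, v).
F^* omega = (u*v*(9*u + 13*v)) du + (9*u^3 + 9*u^2*v + 8*v^3) dv

Using F^*(f dg) = (f ∘ F) d(g ∘ F), substitute each coordinate x_i by F_i(u, v) in f_i, and replace dx_i by d F_i = (∂F_i/∂u) du + (∂F_i/∂v) dv.
  For the x component: f_1(F) = 3*u*(u + v); d F_1 = (6*u + 3*v) du + (3*u) dv
  For the y component: f_2(F) = 9*u*(u + v); d F_2 = (0) du + (4*v) dv
  For the z component: f_3(F) = -9*u^2 - 9*u*v + 2*v^2; d F_3 = (2*u) du + (4*v) dv
Combining and collecting du, dv coefficients:
  coeff of du: u*v*(9*u + 13*v)
  coeff of dv: 9*u^3 + 9*u^2*v + 8*v^3
F^* omega = (u*v*(9*u + 13*v)) du + (9*u^3 + 9*u^2*v + 8*v^3) dv.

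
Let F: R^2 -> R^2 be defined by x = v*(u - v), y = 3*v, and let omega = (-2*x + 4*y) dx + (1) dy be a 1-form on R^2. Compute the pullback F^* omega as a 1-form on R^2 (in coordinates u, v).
F^* omega = (2*v^2*(-u + v + 6)) du + (-2*u^2*v + 6*u*v^2 + 12*u*v - 4*v^3 - 24*v^2 + 3) dv

Using F^*(f dg) = (f ∘ F) d(g ∘ F), substitute each coordinate x_i by F_i(u, v) in f_i, and replace dx_i by d F_i = (∂F_i/∂u) du + (∂F_i/∂v) dv.
  For the x component: f_1(F) = 2*v*(-u + v + 6); d F_1 = (v) du + (u - 2*v) dv
  For the y component: f_2(F) = 1; d F_2 = (0) du + (3) dv
Combining and collecting du, dv coefficients:
  coeff of du: 2*v^2*(-u + v + 6)
  coeff of dv: -2*u^2*v + 6*u*v^2 + 12*u*v - 4*v^3 - 24*v^2 + 3
F^* omega = (2*v^2*(-u + v + 6)) du + (-2*u^2*v + 6*u*v^2 + 12*u*v - 4*v^3 - 24*v^2 + 3) dv.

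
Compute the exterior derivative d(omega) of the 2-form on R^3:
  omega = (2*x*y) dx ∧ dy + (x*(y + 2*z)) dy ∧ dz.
d(omega) = (y + 2*z) dx ∧ dy ∧ dz

For a 2-form omega = sum_{i<j} g_{ij} dx_i ∧ dx_j, the exterior derivative is
  d(omega) = sum_{i<j} d(g_{ij}) ∧ dx_i ∧ dx_j = sum_{i<j, k} (∂g_{ij}/∂x_k) dx_k ∧ dx_i ∧ dx_j.
Expand each term, using dx_k ∧ dx_i ∧ dx_j = sgn(permutation) dx_{(a)} ∧ dx_{(b)} ∧ dx_{(c)} with (a < b < c) sorted:
  d(x*(y + 2*z)) includes (∂/∂x)(x*(y + 2*z)) dx = (y + 2*z) dx, which multiplied by dy ∧ dz gives (y + 2*z) dx ∧ dy ∧ dz
Collecting like 3-forms: d(omega) = (y + 2*z) dx ∧ dy ∧ dz.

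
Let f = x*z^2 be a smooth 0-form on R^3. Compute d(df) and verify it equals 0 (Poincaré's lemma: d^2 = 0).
d(df) = 0

Step 1: df = sum_i (∂f/∂x_i) dx_i = (z^2) dx + (0) dy + (2*x*z) dz.
Step 2: Apply d again. Using the 1-form formula, the coefficient of dx ∧ dy in d(df) is ∂^2 f/∂x ∂y - ∂^2 f/∂y ∂x = (0) - (0) = 0 (equality of mixed partials for smooth f).
Similarly for dx ∧ dz and dy ∧ dz — all coefficients vanish. So d(df) = 0.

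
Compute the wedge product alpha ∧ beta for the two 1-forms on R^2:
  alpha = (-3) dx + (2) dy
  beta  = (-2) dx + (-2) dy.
alpha ∧ beta = (10) dx ∧ dy

Distribute the wedge, using dx_i ∧ dx_j = -dx_j ∧ dx_i and dx_i ∧ dx_i = 0. For each pair (i, j) with i < j, the coefficient of dx_i ∧ dx_j in alpha ∧ beta is (alpha_i * beta_j - alpha_j * beta_i). Collecting: alpha ∧ beta = (10) dx ∧ dy.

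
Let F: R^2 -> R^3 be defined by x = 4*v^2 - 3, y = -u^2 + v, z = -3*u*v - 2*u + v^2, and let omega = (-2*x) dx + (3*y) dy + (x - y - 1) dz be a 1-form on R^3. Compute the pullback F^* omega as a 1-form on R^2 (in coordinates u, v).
F^* omega = (6*u^3 - 3*u^2*v - 2*u^2 - 6*u*v - 12*v^3 - 5*v^2 + 14*v + 8) du + (-3*u^3 + 2*u^2*v - 3*u^2 - 12*u*v^2 + 3*u*v + 12*u - 56*v^3 - 2*v^2 + 43*v) dv

Using F^*(f dg) = (f ∘ F) d(g ∘ F), substitute each coordinate x_i by F_i(u, v) in f_i, and replace dx_i by d F_i = (∂F_i/∂u) du + (∂F_i/∂v) dv.
  For the x component: f_1(F) = 6 - 8*v^2; d F_1 = (0) du + (8*v) dv
  For the y component: f_2(F) = -3*u^2 + 3*v; d F_2 = (-2*u) du + (1) dv
  For the z component: f_3(F) = u^2 + 4*v^2 - v - 4; d F_3 = (-3*v - 2) du + (-3*u + 2*v) dv
Combining and collecting du, dv coefficients:
  coeff of du: 6*u^3 - 3*u^2*v - 2*u^2 - 6*u*v - 12*v^3 - 5*v^2 + 14*v + 8
  coeff of dv: -3*u^3 + 2*u^2*v - 3*u^2 - 12*u*v^2 + 3*u*v + 12*u - 56*v^3 - 2*v^2 + 43*v
F^* omega = (6*u^3 - 3*u^2*v - 2*u^2 - 6*u*v - 12*v^3 - 5*v^2 + 14*v + 8) du + (-3*u^3 + 2*u^2*v - 3*u^2 - 12*u*v^2 + 3*u*v + 12*u - 56*v^3 - 2*v^2 + 43*v) dv.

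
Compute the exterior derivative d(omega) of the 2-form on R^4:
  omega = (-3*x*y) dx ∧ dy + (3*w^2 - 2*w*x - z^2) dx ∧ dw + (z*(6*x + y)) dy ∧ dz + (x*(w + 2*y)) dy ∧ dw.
d(omega) = (2*z) dx ∧ dz ∧ dw + (6*z) dx ∧ dy ∧ dz + (w + 2*y) dx ∧ dy ∧ dw

For a 2-form omega = sum_{i<j} g_{ij} dx_i ∧ dx_j, the exterior derivative is
  d(omega) = sum_{i<j} d(g_{ij}) ∧ dx_i ∧ dx_j = sum_{i<j, k} (∂g_{ij}/∂x_k) dx_k ∧ dx_i ∧ dx_j.
Expand each term, using dx_k ∧ dx_i ∧ dx_j = sgn(permutation) dx_{(a)} ∧ dx_{(b)} ∧ dx_{(c)} with (a < b < c) sorted:
  d(3*w^2 - 2*w*x - z^2) includes (∂/∂z)(3*w^2 - 2*w*x - z^2) dz = (-2*z) dz, which multiplied by dx ∧ dw gives (2*z) dx ∧ dz ∧ dw
  d(z*(6*x + y)) includes (∂/∂x)(z*(6*x + y)) dx = (6*z) dx, which multiplied by dy ∧ dz gives (6*z) dx ∧ dy ∧ dz
  d(x*(w + 2*y)) includes (∂/∂x)(x*(w + 2*y)) dx = (w + 2*y) dx, which multiplied by dy ∧ dw gives (w + 2*y) dx ∧ dy ∧ dw
Collecting like 3-forms: d(omega) = (2*z) dx ∧ dz ∧ dw + (6*z) dx ∧ dy ∧ dz + (w + 2*y) dx ∧ dy ∧ dw.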